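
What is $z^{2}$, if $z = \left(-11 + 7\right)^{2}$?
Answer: $256$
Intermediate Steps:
$z = 16$ ($z = \left(-4\right)^{2} = 16$)
$z^{2} = 16^{2} = 256$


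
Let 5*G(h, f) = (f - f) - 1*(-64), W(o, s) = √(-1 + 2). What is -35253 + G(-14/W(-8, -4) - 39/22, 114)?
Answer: -176201/5 ≈ -35240.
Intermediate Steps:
W(o, s) = 1 (W(o, s) = √1 = 1)
G(h, f) = 64/5 (G(h, f) = ((f - f) - 1*(-64))/5 = (0 + 64)/5 = (⅕)*64 = 64/5)
-35253 + G(-14/W(-8, -4) - 39/22, 114) = -35253 + 64/5 = -176201/5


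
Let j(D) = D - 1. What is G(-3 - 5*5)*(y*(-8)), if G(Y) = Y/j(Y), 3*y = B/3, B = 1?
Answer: -224/261 ≈ -0.85824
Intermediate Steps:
y = 1/9 (y = (1/3)/3 = (1*(1/3))/3 = (1/3)*(1/3) = 1/9 ≈ 0.11111)
j(D) = -1 + D
G(Y) = Y/(-1 + Y)
G(-3 - 5*5)*(y*(-8)) = ((-3 - 5*5)/(-1 + (-3 - 5*5)))*((1/9)*(-8)) = ((-3 - 25)/(-1 + (-3 - 25)))*(-8/9) = -28/(-1 - 28)*(-8/9) = -28/(-29)*(-8/9) = -28*(-1/29)*(-8/9) = (28/29)*(-8/9) = -224/261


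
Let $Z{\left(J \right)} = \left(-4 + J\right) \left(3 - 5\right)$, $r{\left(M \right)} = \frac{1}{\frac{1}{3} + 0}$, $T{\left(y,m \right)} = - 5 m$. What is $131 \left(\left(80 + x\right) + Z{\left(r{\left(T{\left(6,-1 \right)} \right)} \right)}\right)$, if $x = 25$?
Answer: $14017$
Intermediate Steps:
$r{\left(M \right)} = 3$ ($r{\left(M \right)} = \frac{1}{\frac{1}{3} + 0} = \frac{1}{\frac{1}{3}} = 3$)
$Z{\left(J \right)} = 8 - 2 J$ ($Z{\left(J \right)} = \left(-4 + J\right) \left(-2\right) = 8 - 2 J$)
$131 \left(\left(80 + x\right) + Z{\left(r{\left(T{\left(6,-1 \right)} \right)} \right)}\right) = 131 \left(\left(80 + 25\right) + \left(8 - 6\right)\right) = 131 \left(105 + \left(8 - 6\right)\right) = 131 \left(105 + 2\right) = 131 \cdot 107 = 14017$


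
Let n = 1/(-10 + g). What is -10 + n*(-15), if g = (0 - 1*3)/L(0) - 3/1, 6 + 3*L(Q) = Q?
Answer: -200/23 ≈ -8.6956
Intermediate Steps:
L(Q) = -2 + Q/3
g = -3/2 (g = (0 - 1*3)/(-2 + (⅓)*0) - 3/1 = (0 - 3)/(-2 + 0) - 3*1 = -3/(-2) - 3 = -3*(-½) - 3 = 3/2 - 3 = -3/2 ≈ -1.5000)
n = -2/23 (n = 1/(-10 - 3/2) = 1/(-23/2) = -2/23 ≈ -0.086957)
-10 + n*(-15) = -10 - 2/23*(-15) = -10 + 30/23 = -200/23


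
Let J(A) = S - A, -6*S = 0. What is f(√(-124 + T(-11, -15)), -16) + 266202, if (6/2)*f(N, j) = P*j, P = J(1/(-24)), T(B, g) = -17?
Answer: 2395816/9 ≈ 2.6620e+5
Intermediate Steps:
S = 0 (S = -⅙*0 = 0)
J(A) = -A (J(A) = 0 - A = -A)
P = 1/24 (P = -1/(-24) = -1*(-1/24) = 1/24 ≈ 0.041667)
f(N, j) = j/72 (f(N, j) = (j/24)/3 = j/72)
f(√(-124 + T(-11, -15)), -16) + 266202 = (1/72)*(-16) + 266202 = -2/9 + 266202 = 2395816/9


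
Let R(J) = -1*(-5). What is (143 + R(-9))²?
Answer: 21904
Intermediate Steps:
R(J) = 5
(143 + R(-9))² = (143 + 5)² = 148² = 21904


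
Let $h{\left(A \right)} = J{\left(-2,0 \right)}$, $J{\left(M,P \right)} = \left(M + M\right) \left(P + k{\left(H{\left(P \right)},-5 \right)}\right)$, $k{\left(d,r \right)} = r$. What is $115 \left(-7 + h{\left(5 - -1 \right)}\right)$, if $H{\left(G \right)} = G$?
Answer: $1495$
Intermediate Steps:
$J{\left(M,P \right)} = 2 M \left(-5 + P\right)$ ($J{\left(M,P \right)} = \left(M + M\right) \left(P - 5\right) = 2 M \left(-5 + P\right)$)
$h{\left(A \right)} = 20$ ($h{\left(A \right)} = 2 \left(-2\right) \left(-5 + 0\right) = 2 \left(-2\right) \left(-5\right) = 20$)
$115 \left(-7 + h{\left(5 - -1 \right)}\right) = 115 \left(-7 + 20\right) = 115 \cdot 13 = 1495$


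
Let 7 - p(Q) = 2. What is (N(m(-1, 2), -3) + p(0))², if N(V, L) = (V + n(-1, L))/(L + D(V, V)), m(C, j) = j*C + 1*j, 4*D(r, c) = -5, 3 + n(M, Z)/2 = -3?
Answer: 17689/289 ≈ 61.208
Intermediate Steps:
p(Q) = 5 (p(Q) = 7 - 1*2 = 7 - 2 = 5)
n(M, Z) = -12 (n(M, Z) = -6 + 2*(-3) = -6 - 6 = -12)
D(r, c) = -5/4 (D(r, c) = (¼)*(-5) = -5/4)
m(C, j) = j + C*j (m(C, j) = C*j + j = j + C*j)
N(V, L) = (-12 + V)/(-5/4 + L) (N(V, L) = (V - 12)/(L - 5/4) = (-12 + V)/(-5/4 + L))
(N(m(-1, 2), -3) + p(0))² = (4*(-12 + 2*(1 - 1))/(-5 + 4*(-3)) + 5)² = (4*(-12 + 2*0)/(-5 - 12) + 5)² = (4*(-12 + 0)/(-17) + 5)² = (4*(-1/17)*(-12) + 5)² = (48/17 + 5)² = (133/17)² = 17689/289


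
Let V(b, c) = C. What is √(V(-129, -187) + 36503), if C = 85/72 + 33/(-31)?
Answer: √5051447210/372 ≈ 191.06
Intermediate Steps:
C = 259/2232 (C = 85*(1/72) + 33*(-1/31) = 85/72 - 33/31 = 259/2232 ≈ 0.11604)
V(b, c) = 259/2232
√(V(-129, -187) + 36503) = √(259/2232 + 36503) = √(81474955/2232) = √5051447210/372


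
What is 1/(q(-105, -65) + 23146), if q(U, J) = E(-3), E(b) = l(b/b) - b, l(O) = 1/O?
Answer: 1/23150 ≈ 4.3197e-5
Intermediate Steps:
E(b) = 1 - b (E(b) = 1/(b/b) - b = 1/1 - b = 1 - b)
q(U, J) = 4 (q(U, J) = 1 - 1*(-3) = 1 + 3 = 4)
1/(q(-105, -65) + 23146) = 1/(4 + 23146) = 1/23150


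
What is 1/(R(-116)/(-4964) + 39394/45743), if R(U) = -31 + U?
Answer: 227068252/202276037 ≈ 1.1226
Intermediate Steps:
1/(R(-116)/(-4964) + 39394/45743) = 1/((-31 - 116)/(-4964) + 39394/45743) = 1/(-147*(-1/4964) + 39394*(1/45743)) = 1/(147/4964 + 39394/45743) = 1/(202276037/227068252) = 227068252/202276037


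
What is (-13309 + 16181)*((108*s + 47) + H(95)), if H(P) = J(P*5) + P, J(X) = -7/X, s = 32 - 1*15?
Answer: 2698367496/475 ≈ 5.6808e+6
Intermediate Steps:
s = 17 (s = 32 - 15 = 17)
H(P) = P - 7/(5*P) (H(P) = -7*1/(5*P) + P = -7/(5*P) + P = P - 7/(5*P))
(-13309 + 16181)*((108*s + 47) + H(95)) = (-13309 + 16181)*((108*17 + 47) + (95 - 7/5/95)) = 2872*((1836 + 47) + (95 - 7/5*1/95)) = 2872*(1883 + (95 - 7/475)) = 2872*(1883 + 45118/475) = 2872*(939543/475) = 2698367496/475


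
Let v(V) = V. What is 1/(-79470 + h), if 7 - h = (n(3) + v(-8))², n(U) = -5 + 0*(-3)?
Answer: -1/79632 ≈ -1.2558e-5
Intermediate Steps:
n(U) = -5 (n(U) = -5 + 0 = -5)
h = -162 (h = 7 - (-5 - 8)² = 7 - 1*(-13)² = 7 - 1*169 = 7 - 169 = -162)
1/(-79470 + h) = 1/(-79470 - 162) = 1/(-79632) = -1/79632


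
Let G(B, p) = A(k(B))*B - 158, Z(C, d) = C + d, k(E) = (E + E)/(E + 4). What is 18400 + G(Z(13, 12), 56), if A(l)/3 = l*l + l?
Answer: 15637772/841 ≈ 18594.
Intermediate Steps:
k(E) = 2*E/(4 + E) (k(E) = (2*E)/(4 + E) = 2*E/(4 + E))
A(l) = 3*l + 3*l² (A(l) = 3*(l*l + l) = 3*(l² + l) = 3*(l + l²) = 3*l + 3*l²)
G(B, p) = -158 + 6*B²*(1 + 2*B/(4 + B))/(4 + B) (G(B, p) = (3*(2*B/(4 + B))*(1 + 2*B/(4 + B)))*B - 158 = (6*B*(1 + 2*B/(4 + B))/(4 + B))*B - 158 = 6*B²*(1 + 2*B/(4 + B))/(4 + B) - 158 = -158 + 6*B²*(1 + 2*B/(4 + B))/(4 + B))
18400 + G(Z(13, 12), 56) = 18400 + 2*(-79*(4 + (13 + 12))² + 3*(13 + 12)²*(4 + 3*(13 + 12)))/(4 + (13 + 12))² = 18400 + 2*(-79*(4 + 25)² + 3*25²*(4 + 3*25))/(4 + 25)² = 18400 + 2*(-79*29² + 3*625*(4 + 75))/29² = 18400 + 2*(1/841)*(-79*841 + 3*625*79) = 18400 + 2*(1/841)*(-66439 + 148125) = 18400 + 2*(1/841)*81686 = 18400 + 163372/841 = 15637772/841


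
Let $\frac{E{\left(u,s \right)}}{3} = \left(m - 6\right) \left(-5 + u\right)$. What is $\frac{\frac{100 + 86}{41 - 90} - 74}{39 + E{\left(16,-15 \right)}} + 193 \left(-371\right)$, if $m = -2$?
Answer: $- \frac{789419263}{11025} \approx -71603.0$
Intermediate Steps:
$E{\left(u,s \right)} = 120 - 24 u$ ($E{\left(u,s \right)} = 3 \left(-2 - 6\right) \left(-5 + u\right) = 3 \left(- 8 \left(-5 + u\right)\right) = 3 \left(40 - 8 u\right) = 120 - 24 u$)
$\frac{\frac{100 + 86}{41 - 90} - 74}{39 + E{\left(16,-15 \right)}} + 193 \left(-371\right) = \frac{\frac{100 + 86}{41 - 90} - 74}{39 + \left(120 - 384\right)} + 193 \left(-371\right) = \frac{\frac{186}{-49} - 74}{39 + \left(120 - 384\right)} - 71603 = \frac{186 \left(- \frac{1}{49}\right) - 74}{39 - 264} - 71603 = \frac{- \frac{186}{49} - 74}{-225} - 71603 = \left(- \frac{3812}{49}\right) \left(- \frac{1}{225}\right) - 71603 = \frac{3812}{11025} - 71603 = - \frac{789419263}{11025}$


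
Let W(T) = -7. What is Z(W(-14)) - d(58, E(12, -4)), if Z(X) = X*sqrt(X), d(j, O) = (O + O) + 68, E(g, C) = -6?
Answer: -56 - 7*I*sqrt(7) ≈ -56.0 - 18.52*I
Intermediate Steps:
d(j, O) = 68 + 2*O (d(j, O) = 2*O + 68 = 68 + 2*O)
Z(X) = X**(3/2)
Z(W(-14)) - d(58, E(12, -4)) = (-7)**(3/2) - (68 + 2*(-6)) = -7*I*sqrt(7) - (68 - 12) = -7*I*sqrt(7) - 1*56 = -7*I*sqrt(7) - 56 = -56 - 7*I*sqrt(7)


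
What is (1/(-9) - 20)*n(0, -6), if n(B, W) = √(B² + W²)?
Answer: -362/3 ≈ -120.67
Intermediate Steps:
(1/(-9) - 20)*n(0, -6) = (1/(-9) - 20)*√(0² + (-6)²) = (-⅑ - 20)*√(0 + 36) = -181*√36/9 = -181/9*6 = -362/3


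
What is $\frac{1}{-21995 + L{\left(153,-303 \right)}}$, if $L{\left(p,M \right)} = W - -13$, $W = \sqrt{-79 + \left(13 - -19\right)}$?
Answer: $- \frac{21982}{483208371} - \frac{i \sqrt{47}}{483208371} \approx -4.5492 \cdot 10^{-5} - 1.4188 \cdot 10^{-8} i$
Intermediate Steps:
$W = i \sqrt{47}$ ($W = \sqrt{-79 + \left(13 + 19\right)} = \sqrt{-79 + 32} = \sqrt{-47} = i \sqrt{47} \approx 6.8557 i$)
$L{\left(p,M \right)} = 13 + i \sqrt{47}$ ($L{\left(p,M \right)} = i \sqrt{47} - -13 = i \sqrt{47} + 13 = 13 + i \sqrt{47}$)
$\frac{1}{-21995 + L{\left(153,-303 \right)}} = \frac{1}{-21995 + \left(13 + i \sqrt{47}\right)} = \frac{1}{-21982 + i \sqrt{47}}$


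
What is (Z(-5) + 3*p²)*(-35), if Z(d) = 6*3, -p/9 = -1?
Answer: -9135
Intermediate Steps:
p = 9 (p = -9*(-1) = 9)
Z(d) = 18
(Z(-5) + 3*p²)*(-35) = (18 + 3*9²)*(-35) = (18 + 3*81)*(-35) = (18 + 243)*(-35) = 261*(-35) = -9135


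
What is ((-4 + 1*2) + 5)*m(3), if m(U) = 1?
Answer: 3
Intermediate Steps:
((-4 + 1*2) + 5)*m(3) = ((-4 + 1*2) + 5)*1 = ((-4 + 2) + 5)*1 = (-2 + 5)*1 = 3*1 = 3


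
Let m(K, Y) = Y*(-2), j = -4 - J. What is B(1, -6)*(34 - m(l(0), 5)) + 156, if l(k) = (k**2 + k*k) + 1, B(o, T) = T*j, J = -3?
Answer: 420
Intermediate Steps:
j = -1 (j = -4 - 1*(-3) = -4 + 3 = -1)
B(o, T) = -T (B(o, T) = T*(-1) = -T)
l(k) = 1 + 2*k**2 (l(k) = (k**2 + k**2) + 1 = 2*k**2 + 1 = 1 + 2*k**2)
m(K, Y) = -2*Y
B(1, -6)*(34 - m(l(0), 5)) + 156 = (-1*(-6))*(34 - (-2)*5) + 156 = 6*(34 - 1*(-10)) + 156 = 6*(34 + 10) + 156 = 6*44 + 156 = 264 + 156 = 420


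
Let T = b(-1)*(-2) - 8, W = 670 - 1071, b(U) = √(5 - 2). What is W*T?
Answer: 3208 + 802*√3 ≈ 4597.1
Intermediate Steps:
b(U) = √3
W = -401
T = -8 - 2*√3 (T = √3*(-2) - 8 = -2*√3 - 8 = -8 - 2*√3 ≈ -11.464)
W*T = -401*(-8 - 2*√3) = 3208 + 802*√3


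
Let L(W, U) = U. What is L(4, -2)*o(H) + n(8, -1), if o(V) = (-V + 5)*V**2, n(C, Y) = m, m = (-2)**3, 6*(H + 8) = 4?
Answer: -36032/27 ≈ -1334.5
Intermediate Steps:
H = -22/3 (H = -8 + (1/6)*4 = -8 + 2/3 = -22/3 ≈ -7.3333)
m = -8
n(C, Y) = -8
o(V) = V**2*(5 - V) (o(V) = (5 - V)*V**2 = V**2*(5 - V))
L(4, -2)*o(H) + n(8, -1) = -2*(-22/3)**2*(5 - 1*(-22/3)) - 8 = -968*(5 + 22/3)/9 - 8 = -968*37/(9*3) - 8 = -2*17908/27 - 8 = -35816/27 - 8 = -36032/27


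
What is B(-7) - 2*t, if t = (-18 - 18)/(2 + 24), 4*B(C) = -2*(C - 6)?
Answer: 241/26 ≈ 9.2692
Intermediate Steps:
B(C) = 3 - C/2 (B(C) = (-2*(C - 6))/4 = (-2*(-6 + C))/4 = (12 - 2*C)/4 = 3 - C/2)
t = -18/13 (t = -36/26 = -36*1/26 = -18/13 ≈ -1.3846)
B(-7) - 2*t = (3 - ½*(-7)) - 2*(-18/13) = (3 + 7/2) + 36/13 = 13/2 + 36/13 = 241/26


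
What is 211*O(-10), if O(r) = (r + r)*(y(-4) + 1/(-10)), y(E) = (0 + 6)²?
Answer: -151498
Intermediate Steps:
y(E) = 36 (y(E) = 6² = 36)
O(r) = 359*r/5 (O(r) = (r + r)*(36 + 1/(-10)) = (2*r)*(36 - ⅒) = (2*r)*(359/10) = 359*r/5)
211*O(-10) = 211*((359/5)*(-10)) = 211*(-718) = -151498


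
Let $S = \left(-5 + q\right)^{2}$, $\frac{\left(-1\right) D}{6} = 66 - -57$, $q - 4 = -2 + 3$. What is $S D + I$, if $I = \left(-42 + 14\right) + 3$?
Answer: $-25$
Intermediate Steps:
$q = 5$ ($q = 4 + \left(-2 + 3\right) = 4 + 1 = 5$)
$I = -25$ ($I = -28 + 3 = -25$)
$D = -738$ ($D = - 6 \left(66 - -57\right) = - 6 \left(66 + 57\right) = \left(-6\right) 123 = -738$)
$S = 0$ ($S = \left(-5 + 5\right)^{2} = 0^{2} = 0$)
$S D + I = 0 \left(-738\right) - 25 = 0 - 25 = -25$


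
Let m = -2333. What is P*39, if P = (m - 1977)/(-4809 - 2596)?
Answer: 33618/1481 ≈ 22.700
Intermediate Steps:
P = 862/1481 (P = (-2333 - 1977)/(-4809 - 2596) = -4310/(-7405) = -4310*(-1/7405) = 862/1481 ≈ 0.58204)
P*39 = (862/1481)*39 = 33618/1481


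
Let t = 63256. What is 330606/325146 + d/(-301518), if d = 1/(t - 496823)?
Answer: 7203257562609497/7084294850772846 ≈ 1.0168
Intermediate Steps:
d = -1/433567 (d = 1/(63256 - 496823) = 1/(-433567) = -1/433567 ≈ -2.3064e-6)
330606/325146 + d/(-301518) = 330606/325146 - 1/433567/(-301518) = 330606*(1/325146) - 1/433567*(-1/301518) = 55101/54191 + 1/130728254706 = 7203257562609497/7084294850772846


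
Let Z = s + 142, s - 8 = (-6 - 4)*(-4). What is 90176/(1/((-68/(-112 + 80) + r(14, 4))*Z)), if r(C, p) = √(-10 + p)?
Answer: 36408560 + 17133440*I*√6 ≈ 3.6409e+7 + 4.1968e+7*I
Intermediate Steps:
s = 48 (s = 8 + (-6 - 4)*(-4) = 8 - 10*(-4) = 8 + 40 = 48)
Z = 190 (Z = 48 + 142 = 190)
90176/(1/((-68/(-112 + 80) + r(14, 4))*Z)) = 90176/(1/((-68/(-112 + 80) + √(-10 + 4))*190)) = 90176/(1/((-68/(-32) + √(-6))*190)) = 90176/(1/((-68*(-1/32) + I*√6)*190)) = 90176/(1/((17/8 + I*√6)*190)) = 90176/(1/(1615/4 + 190*I*√6)) = 90176*(1615/4 + 190*I*√6) = 36408560 + 17133440*I*√6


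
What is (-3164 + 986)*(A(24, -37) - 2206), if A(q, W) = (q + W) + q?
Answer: 4780710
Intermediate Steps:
A(q, W) = W + 2*q (A(q, W) = (W + q) + q = W + 2*q)
(-3164 + 986)*(A(24, -37) - 2206) = (-3164 + 986)*((-37 + 2*24) - 2206) = -2178*((-37 + 48) - 2206) = -2178*(11 - 2206) = -2178*(-2195) = 4780710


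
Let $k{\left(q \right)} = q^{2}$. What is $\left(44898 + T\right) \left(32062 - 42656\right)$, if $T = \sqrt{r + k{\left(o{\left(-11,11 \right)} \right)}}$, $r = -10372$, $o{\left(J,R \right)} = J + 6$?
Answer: $-475649412 - 10594 i \sqrt{10347} \approx -4.7565 \cdot 10^{8} - 1.0776 \cdot 10^{6} i$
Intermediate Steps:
$o{\left(J,R \right)} = 6 + J$
$T = i \sqrt{10347}$ ($T = \sqrt{-10372 + \left(6 - 11\right)^{2}} = \sqrt{-10372 + \left(-5\right)^{2}} = \sqrt{-10372 + 25} = \sqrt{-10347} = i \sqrt{10347} \approx 101.72 i$)
$\left(44898 + T\right) \left(32062 - 42656\right) = \left(44898 + i \sqrt{10347}\right) \left(32062 - 42656\right) = \left(44898 + i \sqrt{10347}\right) \left(-10594\right) = -475649412 - 10594 i \sqrt{10347}$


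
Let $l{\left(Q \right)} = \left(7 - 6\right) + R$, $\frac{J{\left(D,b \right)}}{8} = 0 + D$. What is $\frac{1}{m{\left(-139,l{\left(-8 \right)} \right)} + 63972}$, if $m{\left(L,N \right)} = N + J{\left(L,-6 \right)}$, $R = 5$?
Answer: $\frac{1}{62866} \approx 1.5907 \cdot 10^{-5}$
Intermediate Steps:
$J{\left(D,b \right)} = 8 D$ ($J{\left(D,b \right)} = 8 \left(0 + D\right) = 8 D$)
$l{\left(Q \right)} = 6$ ($l{\left(Q \right)} = \left(7 - 6\right) + 5 = 1 + 5 = 6$)
$m{\left(L,N \right)} = N + 8 L$
$\frac{1}{m{\left(-139,l{\left(-8 \right)} \right)} + 63972} = \frac{1}{\left(6 + 8 \left(-139\right)\right) + 63972} = \frac{1}{\left(6 - 1112\right) + 63972} = \frac{1}{-1106 + 63972} = \frac{1}{62866}$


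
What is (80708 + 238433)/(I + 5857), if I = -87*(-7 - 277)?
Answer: 319141/30565 ≈ 10.441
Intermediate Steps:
I = 24708 (I = -87*(-284) = 24708)
(80708 + 238433)/(I + 5857) = (80708 + 238433)/(24708 + 5857) = 319141/30565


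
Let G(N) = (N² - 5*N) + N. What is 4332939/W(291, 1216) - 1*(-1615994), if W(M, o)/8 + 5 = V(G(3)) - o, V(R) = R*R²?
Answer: 413583363/256 ≈ 1.6156e+6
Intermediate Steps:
G(N) = N² - 4*N
V(R) = R³
W(M, o) = -256 - 8*o (W(M, o) = -40 + 8*((3*(-4 + 3))³ - o) = -40 + 8*((3*(-1))³ - o) = -40 + 8*((-3)³ - o) = -40 + 8*(-27 - o) = -40 + (-216 - 8*o) = -256 - 8*o)
4332939/W(291, 1216) - 1*(-1615994) = 4332939/(-256 - 8*1216) - 1*(-1615994) = 4332939/(-256 - 9728) + 1615994 = 4332939/(-9984) + 1615994 = 4332939*(-1/9984) + 1615994 = -111101/256 + 1615994 = 413583363/256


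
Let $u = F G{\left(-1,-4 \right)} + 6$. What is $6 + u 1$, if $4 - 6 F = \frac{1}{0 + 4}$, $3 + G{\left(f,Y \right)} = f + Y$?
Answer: $7$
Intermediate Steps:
$G{\left(f,Y \right)} = -3 + Y + f$ ($G{\left(f,Y \right)} = -3 + \left(f + Y\right) = -3 + \left(Y + f\right) = -3 + Y + f$)
$F = \frac{5}{8}$ ($F = \frac{2}{3} - \frac{1}{6 \left(0 + 4\right)} = \frac{2}{3} - \frac{1}{6 \cdot 4} = \frac{2}{3} - \frac{1}{24} = \frac{5}{8} \approx 0.625$)
$u = 1$ ($u = \frac{5 \left(-3 - 4 - 1\right)}{8} + 6 = \frac{5}{8} \left(-8\right) + 6 = -5 + 6 = 1$)
$6 + u 1 = 6 + 1 \cdot 1 = 6 + 1 = 7$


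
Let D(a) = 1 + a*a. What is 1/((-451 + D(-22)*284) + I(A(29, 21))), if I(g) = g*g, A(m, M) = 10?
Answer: 1/137389 ≈ 7.2786e-6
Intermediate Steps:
I(g) = g²
D(a) = 1 + a²
1/((-451 + D(-22)*284) + I(A(29, 21))) = 1/((-451 + (1 + (-22)²)*284) + 10²) = 1/((-451 + (1 + 484)*284) + 100) = 1/((-451 + 485*284) + 100) = 1/((-451 + 137740) + 100) = 1/(137289 + 100) = 1/137389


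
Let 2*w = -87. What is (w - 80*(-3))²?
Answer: 154449/4 ≈ 38612.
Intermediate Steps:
w = -87/2 (w = (½)*(-87) = -87/2 ≈ -43.500)
(w - 80*(-3))² = (-87/2 - 80*(-3))² = (-87/2 + 240)² = (393/2)² = 154449/4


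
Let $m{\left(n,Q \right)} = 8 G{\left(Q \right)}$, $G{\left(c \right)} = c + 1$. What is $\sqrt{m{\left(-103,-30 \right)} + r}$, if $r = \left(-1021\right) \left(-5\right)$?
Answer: $\sqrt{4873} \approx 69.807$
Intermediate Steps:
$G{\left(c \right)} = 1 + c$
$m{\left(n,Q \right)} = 8 + 8 Q$ ($m{\left(n,Q \right)} = 8 \left(1 + Q\right) = 8 + 8 Q$)
$r = 5105$
$\sqrt{m{\left(-103,-30 \right)} + r} = \sqrt{\left(8 + 8 \left(-30\right)\right) + 5105} = \sqrt{\left(8 - 240\right) + 5105} = \sqrt{-232 + 5105} = \sqrt{4873}$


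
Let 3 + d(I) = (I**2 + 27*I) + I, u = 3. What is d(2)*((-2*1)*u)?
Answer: -342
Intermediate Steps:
d(I) = -3 + I**2 + 28*I (d(I) = -3 + ((I**2 + 27*I) + I) = -3 + (I**2 + 28*I) = -3 + I**2 + 28*I)
d(2)*((-2*1)*u) = (-3 + 2**2 + 28*2)*(-2*1*3) = (-3 + 4 + 56)*(-2*3) = 57*(-6) = -342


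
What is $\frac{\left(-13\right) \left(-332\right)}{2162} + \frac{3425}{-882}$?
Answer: $- \frac{1799069}{953442} \approx -1.8869$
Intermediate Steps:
$\frac{\left(-13\right) \left(-332\right)}{2162} + \frac{3425}{-882} = 4316 \cdot \frac{1}{2162} + 3425 \left(- \frac{1}{882}\right) = \frac{2158}{1081} - \frac{3425}{882} = - \frac{1799069}{953442}$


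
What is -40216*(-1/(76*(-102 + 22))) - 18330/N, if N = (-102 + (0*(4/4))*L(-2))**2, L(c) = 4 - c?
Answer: -5519309/658920 ≈ -8.3763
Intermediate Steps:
N = 10404 (N = (-102 + (0*(4/4))*(4 - 1*(-2)))**2 = (-102 + (0*(4*(1/4)))*(4 + 2))**2 = (-102 + (0*1)*6)**2 = (-102 + 0*6)**2 = (-102 + 0)**2 = (-102)**2 = 10404)
-40216*(-1/(76*(-102 + 22))) - 18330/N = -40216*(-1/(76*(-102 + 22))) - 18330/10404 = -40216/((-76*(-80))) - 18330*1/10404 = -40216/6080 - 3055/1734 = -40216*1/6080 - 3055/1734 = -5027/760 - 3055/1734 = -5519309/658920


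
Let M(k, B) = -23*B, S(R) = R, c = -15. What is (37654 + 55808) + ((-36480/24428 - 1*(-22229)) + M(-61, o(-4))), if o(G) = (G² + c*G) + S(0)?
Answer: 695840781/6107 ≈ 1.1394e+5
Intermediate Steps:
o(G) = G² - 15*G (o(G) = (G² - 15*G) + 0 = G² - 15*G)
(37654 + 55808) + ((-36480/24428 - 1*(-22229)) + M(-61, o(-4))) = (37654 + 55808) + ((-36480/24428 - 1*(-22229)) - (-92)*(-15 - 4)) = 93462 + ((-36480*1/24428 + 22229) - (-92)*(-19)) = 93462 + ((-9120/6107 + 22229) - 23*76) = 93462 + (135743383/6107 - 1748) = 93462 + 125068347/6107 = 695840781/6107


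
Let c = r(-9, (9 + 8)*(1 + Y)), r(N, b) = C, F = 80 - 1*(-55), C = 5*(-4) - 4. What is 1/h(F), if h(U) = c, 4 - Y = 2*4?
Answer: -1/24 ≈ -0.041667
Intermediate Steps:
Y = -4 (Y = 4 - 2*4 = 4 - 1*8 = 4 - 8 = -4)
C = -24 (C = -20 - 4 = -24)
F = 135 (F = 80 + 55 = 135)
r(N, b) = -24
c = -24
h(U) = -24
1/h(F) = 1/(-24) = -1/24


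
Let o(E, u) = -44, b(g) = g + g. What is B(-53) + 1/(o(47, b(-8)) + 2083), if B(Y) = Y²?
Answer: 5727552/2039 ≈ 2809.0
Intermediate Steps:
b(g) = 2*g
B(-53) + 1/(o(47, b(-8)) + 2083) = (-53)² + 1/(-44 + 2083) = 2809 + 1/2039 = 5727552/2039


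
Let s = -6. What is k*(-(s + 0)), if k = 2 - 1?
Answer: 6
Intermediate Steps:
k = 1
k*(-(s + 0)) = 1*(-(-6 + 0)) = 1*(-1*(-6)) = 1*6 = 6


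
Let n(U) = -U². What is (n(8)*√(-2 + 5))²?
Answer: 12288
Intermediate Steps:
(n(8)*√(-2 + 5))² = ((-1*8²)*√(-2 + 5))² = ((-1*64)*√3)² = (-64*√3)² = 12288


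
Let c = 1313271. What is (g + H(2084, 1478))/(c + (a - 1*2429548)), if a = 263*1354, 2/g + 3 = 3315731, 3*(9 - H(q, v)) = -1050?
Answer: -595173177/1260266766200 ≈ -0.00047226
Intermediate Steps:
H(q, v) = 359 (H(q, v) = 9 - ⅓*(-1050) = 9 + 350 = 359)
g = 1/1657864 (g = 2/(-3 + 3315731) = 2/3315728 = 2*(1/3315728) = 1/1657864 ≈ 6.0319e-7)
a = 356102
(g + H(2084, 1478))/(c + (a - 1*2429548)) = (1/1657864 + 359)/(1313271 + (356102 - 1*2429548)) = 595173177/(1657864*(1313271 + (356102 - 2429548))) = 595173177/(1657864*(1313271 - 2073446)) = (595173177/1657864)/(-760175) = (595173177/1657864)*(-1/760175) = -595173177/1260266766200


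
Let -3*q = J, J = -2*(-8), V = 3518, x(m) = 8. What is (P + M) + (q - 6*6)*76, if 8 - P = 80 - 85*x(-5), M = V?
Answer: 2954/3 ≈ 984.67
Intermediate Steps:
J = 16
q = -16/3 (q = -1/3*16 = -16/3 ≈ -5.3333)
M = 3518
P = 608 (P = 8 - (80 - 85*8) = 8 - (80 - 680) = 8 - 1*(-600) = 8 + 600 = 608)
(P + M) + (q - 6*6)*76 = (608 + 3518) + (-16/3 - 6*6)*76 = 4126 + (-16/3 - 36)*76 = 4126 - 124/3*76 = 4126 - 9424/3 = 2954/3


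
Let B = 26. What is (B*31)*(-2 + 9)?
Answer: 5642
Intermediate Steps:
(B*31)*(-2 + 9) = (26*31)*(-2 + 9) = 806*7 = 5642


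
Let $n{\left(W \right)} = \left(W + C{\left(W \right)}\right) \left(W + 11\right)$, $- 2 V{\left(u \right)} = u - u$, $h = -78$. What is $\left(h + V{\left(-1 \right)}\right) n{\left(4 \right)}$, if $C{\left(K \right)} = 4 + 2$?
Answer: $-11700$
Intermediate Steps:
$V{\left(u \right)} = 0$ ($V{\left(u \right)} = - \frac{u - u}{2} = \left(- \frac{1}{2}\right) 0 = 0$)
$C{\left(K \right)} = 6$
$n{\left(W \right)} = \left(6 + W\right) \left(11 + W\right)$ ($n{\left(W \right)} = \left(W + 6\right) \left(W + 11\right) = \left(6 + W\right) \left(11 + W\right)$)
$\left(h + V{\left(-1 \right)}\right) n{\left(4 \right)} = \left(-78 + 0\right) \left(66 + 4^{2} + 17 \cdot 4\right) = - 78 \left(66 + 16 + 68\right) = \left(-78\right) 150 = -11700$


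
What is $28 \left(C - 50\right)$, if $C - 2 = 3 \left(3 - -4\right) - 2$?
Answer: $-812$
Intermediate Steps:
$C = 21$ ($C = 2 - \left(2 - 3 \left(3 - -4\right)\right) = 2 - \left(2 - 3 \left(3 + 4\right)\right) = 2 + \left(3 \cdot 7 - 2\right) = 2 + \left(21 - 2\right) = 2 + 19 = 21$)
$28 \left(C - 50\right) = 28 \left(21 - 50\right) = 28 \left(-29\right) = -812$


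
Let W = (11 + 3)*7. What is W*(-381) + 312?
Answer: -37026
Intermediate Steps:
W = 98 (W = 14*7 = 98)
W*(-381) + 312 = 98*(-381) + 312 = -37338 + 312 = -37026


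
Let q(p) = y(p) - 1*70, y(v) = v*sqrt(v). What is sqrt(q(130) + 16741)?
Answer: sqrt(16671 + 130*sqrt(130)) ≈ 134.73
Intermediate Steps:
y(v) = v**(3/2)
q(p) = -70 + p**(3/2) (q(p) = p**(3/2) - 1*70 = p**(3/2) - 70 = -70 + p**(3/2))
sqrt(q(130) + 16741) = sqrt((-70 + 130**(3/2)) + 16741) = sqrt((-70 + 130*sqrt(130)) + 16741) = sqrt(16671 + 130*sqrt(130))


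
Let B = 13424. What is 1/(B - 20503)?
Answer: -1/7079 ≈ -0.00014126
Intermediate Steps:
1/(B - 20503) = 1/(13424 - 20503) = 1/(-7079) = -1/7079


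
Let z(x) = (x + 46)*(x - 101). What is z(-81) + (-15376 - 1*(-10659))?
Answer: 1653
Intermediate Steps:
z(x) = (-101 + x)*(46 + x) (z(x) = (46 + x)*(-101 + x) = (-101 + x)*(46 + x))
z(-81) + (-15376 - 1*(-10659)) = (-4646 + (-81)**2 - 55*(-81)) + (-15376 - 1*(-10659)) = (-4646 + 6561 + 4455) + (-15376 + 10659) = 6370 - 4717 = 1653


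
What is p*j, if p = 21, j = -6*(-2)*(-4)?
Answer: -1008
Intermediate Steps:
j = -48 (j = 12*(-4) = -48)
p*j = 21*(-48) = -1008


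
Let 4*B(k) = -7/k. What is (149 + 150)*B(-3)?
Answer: 2093/12 ≈ 174.42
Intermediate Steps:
B(k) = -7/(4*k) (B(k) = (-7/k)/4 = -7/(4*k))
(149 + 150)*B(-3) = (149 + 150)*(-7/4/(-3)) = 299*(-7/4*(-⅓)) = 299*(7/12) = 2093/12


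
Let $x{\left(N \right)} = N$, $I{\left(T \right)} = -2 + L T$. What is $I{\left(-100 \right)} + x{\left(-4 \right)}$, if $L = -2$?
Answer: $194$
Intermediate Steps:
$I{\left(T \right)} = -2 - 2 T$
$I{\left(-100 \right)} + x{\left(-4 \right)} = \left(-2 - -200\right) - 4 = \left(-2 + 200\right) - 4 = 198 - 4 = 194$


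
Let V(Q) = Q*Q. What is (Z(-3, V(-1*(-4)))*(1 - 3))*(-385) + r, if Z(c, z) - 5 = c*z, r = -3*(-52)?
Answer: -32954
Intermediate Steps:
r = 156
V(Q) = Q²
Z(c, z) = 5 + c*z
(Z(-3, V(-1*(-4)))*(1 - 3))*(-385) + r = ((5 - 3*(-1*(-4))²)*(1 - 3))*(-385) + 156 = ((5 - 3*4²)*(-2))*(-385) + 156 = ((5 - 3*16)*(-2))*(-385) + 156 = ((5 - 48)*(-2))*(-385) + 156 = -43*(-2)*(-385) + 156 = 86*(-385) + 156 = -33110 + 156 = -32954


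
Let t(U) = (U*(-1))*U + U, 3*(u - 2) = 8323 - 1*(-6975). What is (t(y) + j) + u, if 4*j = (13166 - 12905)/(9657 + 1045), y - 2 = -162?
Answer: -2653067825/128424 ≈ -20659.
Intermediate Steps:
y = -160 (y = 2 - 162 = -160)
u = 15304/3 (u = 2 + (8323 - 1*(-6975))/3 = 2 + (8323 + 6975)/3 = 2 + (⅓)*15298 = 2 + 15298/3 = 15304/3 ≈ 5101.3)
j = 261/42808 (j = ((13166 - 12905)/(9657 + 1045))/4 = (261/10702)/4 = (261*(1/10702))/4 = (¼)*(261/10702) = 261/42808 ≈ 0.0060970)
t(U) = U - U² (t(U) = (-U)*U + U = -U² + U = U - U²)
(t(y) + j) + u = (-160*(1 - 1*(-160)) + 261/42808) + 15304/3 = (-160*(1 + 160) + 261/42808) + 15304/3 = (-160*161 + 261/42808) + 15304/3 = (-25760 + 261/42808) + 15304/3 = -1102733819/42808 + 15304/3 = -2653067825/128424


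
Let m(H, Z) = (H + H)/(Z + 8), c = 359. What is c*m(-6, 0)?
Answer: -1077/2 ≈ -538.50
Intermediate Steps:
m(H, Z) = 2*H/(8 + Z) (m(H, Z) = (2*H)/(8 + Z) = 2*H/(8 + Z))
c*m(-6, 0) = 359*(2*(-6)/(8 + 0)) = 359*(2*(-6)/8) = 359*(2*(-6)*(⅛)) = 359*(-3/2) = -1077/2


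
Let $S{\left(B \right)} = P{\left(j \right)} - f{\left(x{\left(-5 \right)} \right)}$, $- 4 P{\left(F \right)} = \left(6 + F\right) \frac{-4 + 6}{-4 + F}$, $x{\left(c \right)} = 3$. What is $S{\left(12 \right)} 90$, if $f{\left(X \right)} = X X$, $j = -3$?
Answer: $- \frac{5535}{7} \approx -790.71$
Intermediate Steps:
$f{\left(X \right)} = X^{2}$
$P{\left(F \right)} = - \frac{6 + F}{2 \left(-4 + F\right)}$ ($P{\left(F \right)} = - \frac{\left(6 + F\right) \frac{-4 + 6}{-4 + F}}{4} = - \frac{\left(6 + F\right) \frac{2}{-4 + F}}{4} = - \frac{2 \frac{1}{-4 + F} \left(6 + F\right)}{4} = - \frac{6 + F}{2 \left(-4 + F\right)}$)
$S{\left(B \right)} = - \frac{123}{14}$ ($S{\left(B \right)} = \frac{-6 - -3}{2 \left(-4 - 3\right)} - 3^{2} = \frac{-6 + 3}{2 \left(-7\right)} - 9 = \frac{1}{2} \left(- \frac{1}{7}\right) \left(-3\right) - 9 = \frac{3}{14} - 9 = - \frac{123}{14}$)
$S{\left(12 \right)} 90 = \left(- \frac{123}{14}\right) 90 = - \frac{5535}{7}$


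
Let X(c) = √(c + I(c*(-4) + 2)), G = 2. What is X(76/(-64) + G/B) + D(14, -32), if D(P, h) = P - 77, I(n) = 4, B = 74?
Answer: -63 + 41*√37/148 ≈ -61.315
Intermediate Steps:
X(c) = √(4 + c) (X(c) = √(c + 4) = √(4 + c))
D(P, h) = -77 + P
X(76/(-64) + G/B) + D(14, -32) = √(4 + (76/(-64) + 2/74)) + (-77 + 14) = √(4 + (76*(-1/64) + 2*(1/74))) - 63 = √(4 + (-19/16 + 1/37)) - 63 = √(4 - 687/592) - 63 = √(1681/592) - 63 = 41*√37/148 - 63 = -63 + 41*√37/148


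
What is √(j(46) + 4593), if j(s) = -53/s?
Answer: 5*√388654/46 ≈ 67.763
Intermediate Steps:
√(j(46) + 4593) = √(-53/46 + 4593) = √(211225/46) = 5*√388654/46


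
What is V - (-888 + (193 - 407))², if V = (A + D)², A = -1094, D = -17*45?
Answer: 2241477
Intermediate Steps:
D = -765
V = 3455881 (V = (-1094 - 765)² = (-1859)² = 3455881)
V - (-888 + (193 - 407))² = 3455881 - (-888 + (193 - 407))² = 3455881 - (-888 - 214)² = 3455881 - 1*(-1102)² = 3455881 - 1*1214404 = 3455881 - 1214404 = 2241477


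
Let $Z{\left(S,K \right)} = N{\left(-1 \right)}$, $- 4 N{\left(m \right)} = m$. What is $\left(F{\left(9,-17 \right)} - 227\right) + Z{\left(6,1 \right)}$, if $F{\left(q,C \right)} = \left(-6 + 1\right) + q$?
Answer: $- \frac{891}{4} \approx -222.75$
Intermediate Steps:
$N{\left(m \right)} = - \frac{m}{4}$
$Z{\left(S,K \right)} = \frac{1}{4}$ ($Z{\left(S,K \right)} = \left(- \frac{1}{4}\right) \left(-1\right) = \frac{1}{4}$)
$F{\left(q,C \right)} = -5 + q$
$\left(F{\left(9,-17 \right)} - 227\right) + Z{\left(6,1 \right)} = \left(\left(-5 + 9\right) - 227\right) + \frac{1}{4} = \left(4 - 227\right) + \frac{1}{4} = -223 + \frac{1}{4} = - \frac{891}{4}$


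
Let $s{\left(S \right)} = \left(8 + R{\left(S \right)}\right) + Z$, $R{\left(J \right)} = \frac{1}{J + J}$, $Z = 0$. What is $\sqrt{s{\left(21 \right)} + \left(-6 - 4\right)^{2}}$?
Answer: $\frac{\sqrt{190554}}{42} \approx 10.393$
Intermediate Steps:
$R{\left(J \right)} = \frac{1}{2 J}$
$s{\left(S \right)} = 8 + \frac{1}{2 S}$ ($s{\left(S \right)} = \left(8 + \frac{1}{2 S}\right) + 0 = 8 + \frac{1}{2 S}$)
$\sqrt{s{\left(21 \right)} + \left(-6 - 4\right)^{2}} = \sqrt{\left(8 + \frac{1}{2 \cdot 21}\right) + \left(-6 - 4\right)^{2}} = \sqrt{\left(8 + \frac{1}{2} \cdot \frac{1}{21}\right) + \left(-10\right)^{2}} = \sqrt{\left(8 + \frac{1}{42}\right) + 100} = \sqrt{\frac{337}{42} + 100} = \sqrt{\frac{4537}{42}} = \frac{\sqrt{190554}}{42}$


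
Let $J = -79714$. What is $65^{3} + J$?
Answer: $194911$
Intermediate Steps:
$65^{3} + J = 65^{3} - 79714 = 274625 - 79714 = 194911$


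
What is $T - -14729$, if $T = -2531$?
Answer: $12198$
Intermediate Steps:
$T - -14729 = -2531 - -14729 = -2531 + 14729 = 12198$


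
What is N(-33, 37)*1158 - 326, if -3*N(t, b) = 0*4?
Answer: -326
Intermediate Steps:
N(t, b) = 0 (N(t, b) = -0*4 = -1/3*0 = 0)
N(-33, 37)*1158 - 326 = 0*1158 - 326 = 0 - 326 = -326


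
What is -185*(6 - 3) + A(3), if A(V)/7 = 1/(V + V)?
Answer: -3323/6 ≈ -553.83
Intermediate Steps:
A(V) = 7/(2*V) (A(V) = 7/(V + V) = 7/((2*V)) = 7*(1/(2*V)) = 7/(2*V))
-185*(6 - 3) + A(3) = -185*(6 - 3) + (7/2)/3 = -555 + (7/2)*(⅓) = -185*3 + 7/6 = -555 + 7/6 = -3323/6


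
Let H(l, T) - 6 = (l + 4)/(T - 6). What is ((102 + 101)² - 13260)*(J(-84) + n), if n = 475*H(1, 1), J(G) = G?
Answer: 64031159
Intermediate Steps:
H(l, T) = 6 + (4 + l)/(-6 + T) (H(l, T) = 6 + (l + 4)/(T - 6) = 6 + (4 + l)/(-6 + T))
n = 2375 (n = 475*((-32 + 1 + 6*1)/(-6 + 1)) = 475*((-32 + 1 + 6)/(-5)) = 475*(-⅕*(-25)) = 475*5 = 2375)
((102 + 101)² - 13260)*(J(-84) + n) = ((102 + 101)² - 13260)*(-84 + 2375) = (203² - 13260)*2291 = (41209 - 13260)*2291 = 27949*2291 = 64031159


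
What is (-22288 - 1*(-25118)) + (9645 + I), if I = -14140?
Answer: -1665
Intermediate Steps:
(-22288 - 1*(-25118)) + (9645 + I) = (-22288 - 1*(-25118)) + (9645 - 14140) = (-22288 + 25118) - 4495 = 2830 - 4495 = -1665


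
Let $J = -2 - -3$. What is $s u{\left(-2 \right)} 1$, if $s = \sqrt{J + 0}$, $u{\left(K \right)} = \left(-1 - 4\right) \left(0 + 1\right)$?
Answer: $-5$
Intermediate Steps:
$u{\left(K \right)} = -5$ ($u{\left(K \right)} = \left(-5\right) 1 = -5$)
$J = 1$ ($J = -2 + 3 = 1$)
$s = 1$ ($s = \sqrt{1 + 0} = \sqrt{1} = 1$)
$s u{\left(-2 \right)} 1 = 1 \left(-5\right) 1 = \left(-5\right) 1 = -5$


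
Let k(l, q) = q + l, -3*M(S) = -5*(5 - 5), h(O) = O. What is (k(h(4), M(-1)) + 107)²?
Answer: 12321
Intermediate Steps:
M(S) = 0 (M(S) = -(-5)*(5 - 5)/3 = -(-5)*0/3 = -⅓*0 = 0)
k(l, q) = l + q
(k(h(4), M(-1)) + 107)² = ((4 + 0) + 107)² = (4 + 107)² = 111² = 12321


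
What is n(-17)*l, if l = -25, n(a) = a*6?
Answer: 2550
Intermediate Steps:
n(a) = 6*a
n(-17)*l = (6*(-17))*(-25) = -102*(-25) = 2550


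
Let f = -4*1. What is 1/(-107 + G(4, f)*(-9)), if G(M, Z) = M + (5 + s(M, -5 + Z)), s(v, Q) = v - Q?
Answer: -1/305 ≈ -0.0032787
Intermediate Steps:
f = -4
G(M, Z) = 10 - Z + 2*M (G(M, Z) = M + (5 + (M - (-5 + Z))) = M + (5 + (M + (5 - Z))) = M + (5 + (5 + M - Z)) = M + (10 + M - Z) = 10 - Z + 2*M)
1/(-107 + G(4, f)*(-9)) = 1/(-107 + (10 - 1*(-4) + 2*4)*(-9)) = 1/(-107 + (10 + 4 + 8)*(-9)) = 1/(-107 + 22*(-9)) = 1/(-107 - 198) = 1/(-305) = -1/305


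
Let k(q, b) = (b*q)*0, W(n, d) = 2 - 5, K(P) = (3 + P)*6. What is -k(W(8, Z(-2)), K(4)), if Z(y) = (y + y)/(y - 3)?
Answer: 0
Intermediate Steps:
Z(y) = 2*y/(-3 + y) (Z(y) = (2*y)/(-3 + y) = 2*y/(-3 + y))
K(P) = 18 + 6*P
W(n, d) = -3
k(q, b) = 0
-k(W(8, Z(-2)), K(4)) = -1*0 = 0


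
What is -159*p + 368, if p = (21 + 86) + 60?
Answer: -26185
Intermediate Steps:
p = 167 (p = 107 + 60 = 167)
-159*p + 368 = -159*167 + 368 = -26553 + 368 = -26185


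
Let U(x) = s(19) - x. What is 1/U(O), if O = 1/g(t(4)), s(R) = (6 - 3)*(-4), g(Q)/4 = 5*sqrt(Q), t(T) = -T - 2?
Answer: -28800/345601 - 20*I*sqrt(6)/345601 ≈ -0.083333 - 0.00014175*I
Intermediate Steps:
t(T) = -2 - T
g(Q) = 20*sqrt(Q) (g(Q) = 4*(5*sqrt(Q)) = 20*sqrt(Q))
s(R) = -12 (s(R) = 3*(-4) = -12)
O = -I*sqrt(6)/120 (O = 1/(20*sqrt(-2 - 1*4)) = 1/(20*sqrt(-2 - 4)) = 1/(20*sqrt(-6)) = 1/(20*(I*sqrt(6))) = 1/(20*I*sqrt(6)) = -I*sqrt(6)/120 ≈ -0.020412*I)
U(x) = -12 - x
1/U(O) = 1/(-12 - (-1)*I*sqrt(6)/120) = 1/(-12 + I*sqrt(6)/120)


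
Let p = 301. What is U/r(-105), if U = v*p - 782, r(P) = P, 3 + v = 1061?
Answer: -105892/35 ≈ -3025.5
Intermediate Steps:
v = 1058 (v = -3 + 1061 = 1058)
U = 317676 (U = 1058*301 - 782 = 318458 - 782 = 317676)
U/r(-105) = 317676/(-105) = 317676*(-1/105) = -105892/35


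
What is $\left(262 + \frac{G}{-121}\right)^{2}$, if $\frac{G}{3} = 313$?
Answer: $\frac{946362169}{14641} \approx 64638.0$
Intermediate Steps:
$G = 939$ ($G = 3 \cdot 313 = 939$)
$\left(262 + \frac{G}{-121}\right)^{2} = \left(262 + \frac{939}{-121}\right)^{2} = \left(262 + 939 \left(- \frac{1}{121}\right)\right)^{2} = \left(262 - \frac{939}{121}\right)^{2} = \left(\frac{30763}{121}\right)^{2} = \frac{946362169}{14641}$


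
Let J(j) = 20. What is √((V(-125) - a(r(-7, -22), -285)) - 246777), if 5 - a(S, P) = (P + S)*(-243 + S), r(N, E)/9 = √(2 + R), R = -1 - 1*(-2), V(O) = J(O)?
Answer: 12*√(-1231 - 33*√3) ≈ 430.69*I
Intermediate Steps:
V(O) = 20
R = 1 (R = -1 + 2 = 1)
r(N, E) = 9*√3 (r(N, E) = 9*√(2 + 1) = 9*√3)
a(S, P) = 5 - (-243 + S)*(P + S) (a(S, P) = 5 - (P + S)*(-243 + S) = 5 - (-243 + S)*(P + S))
√((V(-125) - a(r(-7, -22), -285)) - 246777) = √((20 - (5 - (9*√3)² + 243*(-285) + 243*(9*√3) - 1*(-285)*9*√3)) - 246777) = √((20 - (5 - 1*243 - 69255 + 2187*√3 + 2565*√3)) - 246777) = √((20 - (5 - 243 - 69255 + 2187*√3 + 2565*√3)) - 246777) = √((20 - (-69493 + 4752*√3)) - 246777) = √((20 + (69493 - 4752*√3)) - 246777) = √((69513 - 4752*√3) - 246777) = √(-177264 - 4752*√3)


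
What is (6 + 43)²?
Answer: 2401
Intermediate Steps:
(6 + 43)² = 49² = 2401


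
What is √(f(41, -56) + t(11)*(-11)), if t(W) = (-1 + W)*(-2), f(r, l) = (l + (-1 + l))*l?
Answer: 2*√1637 ≈ 80.920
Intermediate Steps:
f(r, l) = l*(-1 + 2*l) (f(r, l) = (-1 + 2*l)*l = l*(-1 + 2*l))
t(W) = 2 - 2*W
√(f(41, -56) + t(11)*(-11)) = √(-56*(-1 + 2*(-56)) + (2 - 2*11)*(-11)) = √(-56*(-1 - 112) + (2 - 22)*(-11)) = √(-56*(-113) - 20*(-11)) = √(6328 + 220) = √6548 = 2*√1637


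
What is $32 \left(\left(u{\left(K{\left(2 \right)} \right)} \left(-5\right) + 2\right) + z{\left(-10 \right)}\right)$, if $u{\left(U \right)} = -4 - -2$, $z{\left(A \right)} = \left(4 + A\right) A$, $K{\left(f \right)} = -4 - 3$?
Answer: $2304$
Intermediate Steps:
$K{\left(f \right)} = -7$
$z{\left(A \right)} = A \left(4 + A\right)$
$u{\left(U \right)} = -2$ ($u{\left(U \right)} = -4 + 2 = -2$)
$32 \left(\left(u{\left(K{\left(2 \right)} \right)} \left(-5\right) + 2\right) + z{\left(-10 \right)}\right) = 32 \left(\left(\left(-2\right) \left(-5\right) + 2\right) - 10 \left(4 - 10\right)\right) = 32 \left(\left(10 + 2\right) - -60\right) = 32 \left(12 + 60\right) = 32 \cdot 72 = 2304$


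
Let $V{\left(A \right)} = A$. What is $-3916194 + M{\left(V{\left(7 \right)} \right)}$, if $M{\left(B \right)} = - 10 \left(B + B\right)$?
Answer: $-3916334$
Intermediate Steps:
$M{\left(B \right)} = - 20 B$ ($M{\left(B \right)} = - 10 \cdot 2 B = - 20 B$)
$-3916194 + M{\left(V{\left(7 \right)} \right)} = -3916194 - 140 = -3916334$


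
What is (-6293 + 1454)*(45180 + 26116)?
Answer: -345001344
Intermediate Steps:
(-6293 + 1454)*(45180 + 26116) = -4839*71296 = -345001344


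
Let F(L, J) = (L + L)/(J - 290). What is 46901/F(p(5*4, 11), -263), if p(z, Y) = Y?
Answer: -25936253/22 ≈ -1.1789e+6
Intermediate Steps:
F(L, J) = 2*L/(-290 + J) (F(L, J) = (2*L)/(-290 + J) = 2*L/(-290 + J))
46901/F(p(5*4, 11), -263) = 46901/((2*11/(-290 - 263))) = 46901/((2*11/(-553))) = 46901/((2*11*(-1/553))) = 46901/(-22/553) = 46901*(-553/22) = -25936253/22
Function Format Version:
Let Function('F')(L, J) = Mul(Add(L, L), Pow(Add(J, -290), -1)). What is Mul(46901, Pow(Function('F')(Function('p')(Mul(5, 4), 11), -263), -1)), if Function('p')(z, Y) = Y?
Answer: Rational(-25936253, 22) ≈ -1.1789e+6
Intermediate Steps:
Function('F')(L, J) = Mul(2, L, Pow(Add(-290, J), -1)) (Function('F')(L, J) = Mul(Mul(2, L), Pow(Add(-290, J), -1)) = Mul(2, L, Pow(Add(-290, J), -1)))
Mul(46901, Pow(Function('F')(Function('p')(Mul(5, 4), 11), -263), -1)) = Mul(46901, Pow(Mul(2, 11, Pow(Add(-290, -263), -1)), -1)) = Mul(46901, Pow(Mul(2, 11, Pow(-553, -1)), -1)) = Mul(46901, Pow(Mul(2, 11, Rational(-1, 553)), -1)) = Mul(46901, Pow(Rational(-22, 553), -1)) = Mul(46901, Rational(-553, 22)) = Rational(-25936253, 22)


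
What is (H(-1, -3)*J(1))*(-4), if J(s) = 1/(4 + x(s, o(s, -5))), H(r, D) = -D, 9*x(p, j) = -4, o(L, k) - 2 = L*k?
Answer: -27/8 ≈ -3.3750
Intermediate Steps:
o(L, k) = 2 + L*k
x(p, j) = -4/9 (x(p, j) = (⅑)*(-4) = -4/9)
J(s) = 9/32 (J(s) = 1/(4 - 4/9) = 1/(32/9) = 9/32)
(H(-1, -3)*J(1))*(-4) = (-1*(-3)*(9/32))*(-4) = (3*(9/32))*(-4) = (27/32)*(-4) = -27/8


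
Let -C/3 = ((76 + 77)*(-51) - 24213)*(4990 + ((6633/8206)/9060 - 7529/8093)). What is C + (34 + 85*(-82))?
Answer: 1092111403318901958/2279110195 ≈ 4.7918e+8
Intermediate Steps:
C = 1092127211227214478/2279110195 (C = -3*((76 + 77)*(-51) - 24213)*(4990 + ((6633/8206)/9060 - 7529/8093)) = -3*(153*(-51) - 24213)*(4990 + ((6633*(1/8206))*(1/9060) - 7529*1/8093)) = -3*(-7803 - 24213)*(4990 + ((603/746)*(1/9060) - 7529/8093)) = -(-96048)*(4990 + (201/2252920 - 7529/8093)) = -(-96048)*(4990 - 16960607987/18232881560) = -(-96048)*90965118376413/18232881560 = -3*(-364042403742404826/2279110195) = 1092127211227214478/2279110195 ≈ 4.7919e+8)
C + (34 + 85*(-82)) = 1092127211227214478/2279110195 + (34 + 85*(-82)) = 1092127211227214478/2279110195 + (34 - 6970) = 1092127211227214478/2279110195 - 6936 = 1092111403318901958/2279110195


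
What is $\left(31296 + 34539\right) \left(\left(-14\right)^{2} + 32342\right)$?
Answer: $2142139230$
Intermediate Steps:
$\left(31296 + 34539\right) \left(\left(-14\right)^{2} + 32342\right) = 65835 \left(196 + 32342\right) = 65835 \cdot 32538 = 2142139230$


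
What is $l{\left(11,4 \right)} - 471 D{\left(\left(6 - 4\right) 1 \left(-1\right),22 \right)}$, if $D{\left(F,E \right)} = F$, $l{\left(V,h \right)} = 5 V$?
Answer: $997$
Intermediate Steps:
$l{\left(11,4 \right)} - 471 D{\left(\left(6 - 4\right) 1 \left(-1\right),22 \right)} = 5 \cdot 11 - 471 \left(6 - 4\right) 1 \left(-1\right) = 55 - 471 \left(6 - 4\right) 1 \left(-1\right) = 55 - 471 \cdot 2 \cdot 1 \left(-1\right) = 55 - 471 \cdot 2 \left(-1\right) = 55 - -942 = 55 + 942 = 997$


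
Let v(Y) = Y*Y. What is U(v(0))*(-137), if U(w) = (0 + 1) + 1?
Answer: -274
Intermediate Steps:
v(Y) = Y²
U(w) = 2 (U(w) = 1 + 1 = 2)
U(v(0))*(-137) = 2*(-137) = -274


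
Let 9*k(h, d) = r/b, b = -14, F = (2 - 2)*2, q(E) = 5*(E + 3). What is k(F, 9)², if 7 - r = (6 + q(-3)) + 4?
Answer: 1/1764 ≈ 0.00056689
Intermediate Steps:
q(E) = 15 + 5*E (q(E) = 5*(3 + E) = 15 + 5*E)
r = -3 (r = 7 - ((6 + (15 + 5*(-3))) + 4) = 7 - ((6 + (15 - 15)) + 4) = 7 - ((6 + 0) + 4) = 7 - (6 + 4) = 7 - 1*10 = 7 - 10 = -3)
F = 0 (F = 0*2 = 0)
k(h, d) = 1/42 (k(h, d) = (-3/(-14))/9 = (-3*(-1/14))/9 = (⅑)*(3/14) = 1/42)
k(F, 9)² = (1/42)² = 1/1764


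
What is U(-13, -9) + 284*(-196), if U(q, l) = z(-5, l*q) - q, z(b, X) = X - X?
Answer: -55651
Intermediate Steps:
z(b, X) = 0
U(q, l) = -q (U(q, l) = 0 - q = -q)
U(-13, -9) + 284*(-196) = -1*(-13) + 284*(-196) = 13 - 55664 = -55651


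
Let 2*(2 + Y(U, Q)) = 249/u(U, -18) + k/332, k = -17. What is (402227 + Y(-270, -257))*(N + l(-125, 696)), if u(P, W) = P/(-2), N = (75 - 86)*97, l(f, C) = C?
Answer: -4458867132461/29880 ≈ -1.4923e+8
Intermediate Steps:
N = -1067 (N = -11*97 = -1067)
u(P, W) = -P/2 (u(P, W) = P*(-½) = -P/2)
Y(U, Q) = -1345/664 - 249/U (Y(U, Q) = -2 + (249/((-U/2)) - 17/332)/2 = -2 + (249*(-2/U) - 17*1/332)/2 = -2 + (-498/U - 17/332)/2 = -2 + (-17/332 - 498/U)/2 = -2 + (-17/664 - 249/U) = -1345/664 - 249/U)
(402227 + Y(-270, -257))*(N + l(-125, 696)) = (402227 + (-1345/664 - 249/(-270)))*(-1067 + 696) = (402227 + (-1345/664 - 249*(-1/270)))*(-371) = (402227 + (-1345/664 + 83/90))*(-371) = (402227 - 32969/29880)*(-371) = (12018509791/29880)*(-371) = -4458867132461/29880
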